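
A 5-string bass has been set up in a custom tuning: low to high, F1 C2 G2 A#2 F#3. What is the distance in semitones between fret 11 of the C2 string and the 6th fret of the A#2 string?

C2 at fret 11 → B2 (MIDI 47); A#2 at fret 6 → E3 (MIDI 52).
47 − 52 = -5, so the two pitches are 5 semitones apart, with E3 the higher.

5 semitones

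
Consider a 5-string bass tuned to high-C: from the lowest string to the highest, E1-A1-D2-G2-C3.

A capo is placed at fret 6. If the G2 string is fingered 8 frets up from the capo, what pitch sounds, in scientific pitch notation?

The capo raises the open G2 by 6 semitones to C#3; fretting 8 more gives G2 + 6 + 8 = G2 + 14 semitones = A3.

A3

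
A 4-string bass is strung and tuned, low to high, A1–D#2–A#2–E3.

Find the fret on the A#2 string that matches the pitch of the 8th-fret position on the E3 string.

14

Fret 8 on E3 is MIDI 52 + 8 = 60 (C4). On the A#2 string (open MIDI 46), that pitch is 60 − 46 = fret 14.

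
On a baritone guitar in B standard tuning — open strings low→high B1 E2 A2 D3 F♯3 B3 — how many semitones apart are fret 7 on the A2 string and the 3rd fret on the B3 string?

10 semitones

A2 at fret 7 → E3 (MIDI 52); B3 at fret 3 → D4 (MIDI 62).
52 − 62 = -10, so the two pitches are 10 semitones apart, with D4 the higher.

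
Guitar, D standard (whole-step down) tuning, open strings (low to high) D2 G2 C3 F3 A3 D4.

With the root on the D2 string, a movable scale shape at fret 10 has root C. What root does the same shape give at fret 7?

Moving from fret 10 to fret 7 shifts the root by -3 semitones.
C down 3 semitones is A.

A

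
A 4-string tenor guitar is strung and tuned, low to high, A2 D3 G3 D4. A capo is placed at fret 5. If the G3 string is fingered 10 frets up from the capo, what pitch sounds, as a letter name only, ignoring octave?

The capo raises the open G3 by 5 semitones to C4; fretting 10 more gives G3 + 5 + 10 = G3 + 15 semitones, landing on A#.
(Also written Bb.)

A#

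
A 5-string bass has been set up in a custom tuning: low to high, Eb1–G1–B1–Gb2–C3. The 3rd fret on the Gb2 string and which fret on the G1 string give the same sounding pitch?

Fret 3 on Gb2 is MIDI 42 + 3 = 45 (A2). On the G1 string (open MIDI 31), that pitch is 45 − 31 = fret 14.

14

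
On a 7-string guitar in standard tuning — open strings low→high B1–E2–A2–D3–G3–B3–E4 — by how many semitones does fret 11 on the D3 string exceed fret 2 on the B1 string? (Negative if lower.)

D3 at fret 11 → C♯4 (MIDI 61); B1 at fret 2 → C♯2 (MIDI 37).
61 − 37 = 24, so the two pitches are 24 semitones apart.

24 semitones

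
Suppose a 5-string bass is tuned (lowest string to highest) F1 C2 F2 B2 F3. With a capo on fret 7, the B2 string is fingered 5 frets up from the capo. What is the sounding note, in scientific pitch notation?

The capo raises the open B2 by 7 semitones to F♯3; fretting 5 more gives B2 + 7 + 5 = B2 + 12 semitones = B3.

B3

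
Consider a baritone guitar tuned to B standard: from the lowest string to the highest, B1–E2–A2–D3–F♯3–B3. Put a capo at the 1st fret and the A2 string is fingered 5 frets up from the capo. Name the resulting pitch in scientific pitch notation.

D♯3

The capo raises the open A2 by 1 semitone to A♯2; fretting 5 more gives A2 + 1 + 5 = A2 + 6 semitones = D♯3.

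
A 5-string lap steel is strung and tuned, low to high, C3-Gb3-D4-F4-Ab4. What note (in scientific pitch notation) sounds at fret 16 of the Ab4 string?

Ab4 is MIDI 68. Adding 16 gives 84, which is C6.

C6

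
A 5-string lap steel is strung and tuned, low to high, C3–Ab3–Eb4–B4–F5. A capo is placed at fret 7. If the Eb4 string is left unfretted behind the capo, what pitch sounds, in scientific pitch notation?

The capo raises the open Eb4 by 7 semitones to Bb4; fretting 0 more gives Eb4 + 7 + 0 = Eb4 + 7 semitones = Bb4.
(Also written A#.)

Bb4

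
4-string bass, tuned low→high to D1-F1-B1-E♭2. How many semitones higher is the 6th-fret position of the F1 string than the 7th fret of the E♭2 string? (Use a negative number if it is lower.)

-11 semitones

F1 at fret 6 → B1 (MIDI 35); E♭2 at fret 7 → B♭2 (MIDI 46).
35 − 46 = -11, so the two pitches are 11 semitones apart.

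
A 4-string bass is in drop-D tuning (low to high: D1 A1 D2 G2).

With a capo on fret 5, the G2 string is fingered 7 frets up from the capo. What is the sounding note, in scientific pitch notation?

The capo raises the open G2 by 5 semitones to C3; fretting 7 more gives G2 + 5 + 7 = G2 + 12 semitones = G3.

G3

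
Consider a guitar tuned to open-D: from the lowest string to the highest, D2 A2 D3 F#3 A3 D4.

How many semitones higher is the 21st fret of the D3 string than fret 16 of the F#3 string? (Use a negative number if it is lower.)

1 semitone

D3 at fret 21 → B4 (MIDI 71); F#3 at fret 16 → A#4 (MIDI 70).
71 − 70 = 1, so the two pitches are 1 semitone apart.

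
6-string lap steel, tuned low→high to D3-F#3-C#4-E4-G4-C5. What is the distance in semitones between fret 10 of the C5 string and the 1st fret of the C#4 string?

C5 at fret 10 → A#5 (MIDI 82); C#4 at fret 1 → D4 (MIDI 62).
82 − 62 = 20, so the two pitches are 20 semitones apart, with A#5 the higher.

20 semitones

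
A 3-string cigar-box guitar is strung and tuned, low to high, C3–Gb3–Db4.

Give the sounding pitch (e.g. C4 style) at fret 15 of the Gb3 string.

A4

Gb3 is MIDI 54. Adding 15 gives 69, which is A4.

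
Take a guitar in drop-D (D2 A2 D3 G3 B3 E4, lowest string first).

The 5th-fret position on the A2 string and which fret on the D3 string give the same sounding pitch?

Fret 5 on A2 is MIDI 45 + 5 = 50 (D3). On the D3 string (open MIDI 50), that pitch is 50 − 50 = fret 0.

0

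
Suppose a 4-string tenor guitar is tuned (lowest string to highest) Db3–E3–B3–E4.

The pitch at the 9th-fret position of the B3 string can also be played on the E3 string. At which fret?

B3 at fret 9 is B3 + 9 semitones = Ab4.
The open E3 string is 7 semitones below the open B3, so the same pitch on the E3 string lies at fret 9 + 7 = 16.

16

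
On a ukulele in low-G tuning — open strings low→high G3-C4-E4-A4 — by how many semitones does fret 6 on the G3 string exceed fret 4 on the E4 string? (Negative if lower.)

-7 semitones

G3 at fret 6 → C#4 (MIDI 61); E4 at fret 4 → G#4 (MIDI 68).
61 − 68 = -7, so the two pitches are 7 semitones apart.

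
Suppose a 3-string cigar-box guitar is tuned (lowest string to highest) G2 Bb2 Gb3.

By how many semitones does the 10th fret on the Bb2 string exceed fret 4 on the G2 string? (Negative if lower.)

Bb2 at fret 10 → Ab3 (MIDI 56); G2 at fret 4 → B2 (MIDI 47).
56 − 47 = 9, so the two pitches are 9 semitones apart.

9 semitones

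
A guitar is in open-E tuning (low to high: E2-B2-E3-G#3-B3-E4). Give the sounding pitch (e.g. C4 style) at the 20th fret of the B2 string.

The open B2 string plus 20 semitones: B–C–C#–D–…–F–F#–G.
The walk passes from B into C 2 times, so the octave number goes from 2 to 4.

G4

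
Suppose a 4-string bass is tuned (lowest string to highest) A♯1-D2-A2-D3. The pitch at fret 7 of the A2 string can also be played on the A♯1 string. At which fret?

Fret 7 on A2 is MIDI 45 + 7 = 52 (E3). On the A♯1 string (open MIDI 34), that pitch is 52 − 34 = fret 18.

18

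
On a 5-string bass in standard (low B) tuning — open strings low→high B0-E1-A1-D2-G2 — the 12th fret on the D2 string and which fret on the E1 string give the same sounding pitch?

Fret 12 on D2 is MIDI 38 + 12 = 50 (D3). On the E1 string (open MIDI 28), that pitch is 50 − 28 = fret 22.

22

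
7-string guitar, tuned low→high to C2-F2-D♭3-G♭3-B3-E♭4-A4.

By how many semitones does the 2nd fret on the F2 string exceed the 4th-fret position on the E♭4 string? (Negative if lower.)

F2 at fret 2 → G2 (MIDI 43); E♭4 at fret 4 → G4 (MIDI 67).
43 − 67 = -24, so the two pitches are 24 semitones apart.

-24 semitones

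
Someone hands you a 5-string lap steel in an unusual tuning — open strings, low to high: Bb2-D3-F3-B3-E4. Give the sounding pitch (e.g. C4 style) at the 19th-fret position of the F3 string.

Each fret is one semitone, so F3 + 19 = C5.

C5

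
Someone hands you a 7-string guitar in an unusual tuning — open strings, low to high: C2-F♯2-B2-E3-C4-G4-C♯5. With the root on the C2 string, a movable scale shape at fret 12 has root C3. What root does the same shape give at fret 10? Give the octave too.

Moving from fret 12 to fret 10 shifts the root by -2 semitones.
C3 down 2 semitones is A♯2.

A♯2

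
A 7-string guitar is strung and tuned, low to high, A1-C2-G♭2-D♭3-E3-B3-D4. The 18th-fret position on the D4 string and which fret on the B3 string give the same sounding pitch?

Fret 18 on D4 is MIDI 62 + 18 = 80 (A♭5). On the B3 string (open MIDI 59), that pitch is 80 − 59 = fret 21.

21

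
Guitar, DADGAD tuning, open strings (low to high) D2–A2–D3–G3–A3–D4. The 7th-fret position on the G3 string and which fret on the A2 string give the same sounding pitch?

Fret 7 on G3 is MIDI 55 + 7 = 62 (D4). On the A2 string (open MIDI 45), that pitch is 62 − 45 = fret 17.

17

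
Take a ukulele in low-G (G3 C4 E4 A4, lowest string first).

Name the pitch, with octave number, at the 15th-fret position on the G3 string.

G3 is MIDI 55. Adding 15 gives 70, which is A#4.
(Equivalently spelled Bb4.)

A#4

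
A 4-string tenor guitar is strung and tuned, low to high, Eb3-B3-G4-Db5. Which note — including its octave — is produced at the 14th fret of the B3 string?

The open B3 string plus 14 semitones: B–C–Db–D–…–B–C–Db.
The walk passes from B into C 2 times, so the octave number goes from 3 to 5.
(Equivalently spelled C#5.)

Db5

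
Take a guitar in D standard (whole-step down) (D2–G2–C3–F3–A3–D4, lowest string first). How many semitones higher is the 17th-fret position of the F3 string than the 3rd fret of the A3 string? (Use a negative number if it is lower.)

10 semitones

F3 at fret 17 → A♯4 (MIDI 70); A3 at fret 3 → C4 (MIDI 60).
70 − 60 = 10, so the two pitches are 10 semitones apart.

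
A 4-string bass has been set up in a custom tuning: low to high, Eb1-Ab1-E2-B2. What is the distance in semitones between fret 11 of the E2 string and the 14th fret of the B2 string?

10 semitones

E2 at fret 11 → Eb3 (MIDI 51); B2 at fret 14 → Db4 (MIDI 61).
51 − 61 = -10, so the two pitches are 10 semitones apart, with Db4 the higher.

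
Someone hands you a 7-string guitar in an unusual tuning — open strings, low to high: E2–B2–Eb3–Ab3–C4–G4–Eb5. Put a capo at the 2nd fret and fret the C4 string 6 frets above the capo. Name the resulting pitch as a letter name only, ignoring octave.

The capo raises the open C4 by 2 semitones to D4; fretting 6 more gives C4 + 2 + 6 = C4 + 8 semitones, landing on Ab.
(Also written G#.)

Ab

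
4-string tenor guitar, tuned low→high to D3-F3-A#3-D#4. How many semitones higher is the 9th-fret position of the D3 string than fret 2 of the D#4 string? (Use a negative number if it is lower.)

D3 at fret 9 → B3 (MIDI 59); D#4 at fret 2 → F4 (MIDI 65).
59 − 65 = -6, so the two pitches are 6 semitones apart.

-6 semitones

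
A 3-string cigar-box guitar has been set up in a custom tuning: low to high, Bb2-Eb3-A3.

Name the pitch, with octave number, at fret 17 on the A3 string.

D5

Each fret is one semitone, so A3 + 17 = D5.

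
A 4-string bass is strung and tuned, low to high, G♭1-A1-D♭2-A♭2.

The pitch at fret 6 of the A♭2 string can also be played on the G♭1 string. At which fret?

20

A♭2 at fret 6 is A♭2 + 6 semitones = D3.
The open G♭1 string is 14 semitones below the open A♭2, so the same pitch on the G♭1 string lies at fret 6 + 14 = 20.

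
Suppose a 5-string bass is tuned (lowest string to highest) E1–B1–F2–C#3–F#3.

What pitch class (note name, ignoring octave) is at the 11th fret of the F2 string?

The open F2 string plus 11 semitones: F–F#–G–G#–…–D–D#–E.

E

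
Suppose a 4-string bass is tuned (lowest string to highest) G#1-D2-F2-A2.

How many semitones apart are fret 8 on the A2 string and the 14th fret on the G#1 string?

A2 at fret 8 → F3 (MIDI 53); G#1 at fret 14 → A#2 (MIDI 46).
53 − 46 = 7, so the two pitches are 7 semitones apart, with F3 the higher.

7 semitones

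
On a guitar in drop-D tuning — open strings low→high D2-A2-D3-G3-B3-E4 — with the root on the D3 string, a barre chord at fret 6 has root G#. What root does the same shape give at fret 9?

Moving from fret 6 to fret 9 shifts the root by 3 semitones.
G# up 3 semitones is B.

B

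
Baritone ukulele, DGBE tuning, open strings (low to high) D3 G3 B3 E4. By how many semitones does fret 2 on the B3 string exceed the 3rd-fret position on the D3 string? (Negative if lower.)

8 semitones

B3 at fret 2 → C#4 (MIDI 61); D3 at fret 3 → F3 (MIDI 53).
61 − 53 = 8, so the two pitches are 8 semitones apart.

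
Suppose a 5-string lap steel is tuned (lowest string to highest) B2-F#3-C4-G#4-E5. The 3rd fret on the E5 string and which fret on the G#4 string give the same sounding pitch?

11

E5 at fret 3 is E5 + 3 semitones = G5.
The open G#4 string is 8 semitones below the open E5, so the same pitch on the G#4 string lies at fret 3 + 8 = 11.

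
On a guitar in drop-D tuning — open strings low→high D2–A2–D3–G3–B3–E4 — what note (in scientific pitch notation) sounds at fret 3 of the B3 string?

D4

The open B3 string plus 3 semitones: B–C–C#–D.
The walk passes from B into C once, so the octave number goes from 3 to 4.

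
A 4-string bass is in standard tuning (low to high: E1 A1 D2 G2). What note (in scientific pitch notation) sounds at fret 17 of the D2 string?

The open D2 string plus 17 semitones: D–D#–E–F–…–F–F#–G.
The walk passes from B into C once, so the octave number goes from 2 to 3.

G3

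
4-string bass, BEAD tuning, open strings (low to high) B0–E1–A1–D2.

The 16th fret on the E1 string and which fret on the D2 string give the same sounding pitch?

Fret 16 on E1 is MIDI 28 + 16 = 44 (G#2). On the D2 string (open MIDI 38), that pitch is 44 − 38 = fret 6.

6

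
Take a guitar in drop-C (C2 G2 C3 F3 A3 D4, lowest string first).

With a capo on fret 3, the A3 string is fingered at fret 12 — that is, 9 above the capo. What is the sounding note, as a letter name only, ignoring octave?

The capo raises the open A3 by 3 semitones to C4; fretting 9 more gives A3 + 3 + 9 = A3 + 12 semitones, landing on A.

A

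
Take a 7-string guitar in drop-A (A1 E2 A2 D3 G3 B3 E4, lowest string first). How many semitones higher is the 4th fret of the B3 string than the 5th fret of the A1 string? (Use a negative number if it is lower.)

B3 at fret 4 → D#4 (MIDI 63); A1 at fret 5 → D2 (MIDI 38).
63 − 38 = 25, so the two pitches are 25 semitones apart.

25 semitones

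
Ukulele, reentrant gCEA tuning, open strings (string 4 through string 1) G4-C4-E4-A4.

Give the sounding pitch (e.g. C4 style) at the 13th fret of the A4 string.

A♯5

The open A4 string plus 13 semitones: A–A#–B–C–…–G#–A–A#.
The walk passes from B into C once, so the octave number goes from 4 to 5.
(Equivalently spelled B♭5.)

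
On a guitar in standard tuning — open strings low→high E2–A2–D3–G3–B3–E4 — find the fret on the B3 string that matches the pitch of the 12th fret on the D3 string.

3

D3 at fret 12 is D3 + 12 semitones = D4.
The open B3 string is 9 semitones above the open D3, so the same pitch on the B3 string lies at fret 12 − 9 = 3.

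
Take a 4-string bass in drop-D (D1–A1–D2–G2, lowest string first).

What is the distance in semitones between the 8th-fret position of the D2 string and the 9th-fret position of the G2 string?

6 semitones

D2 at fret 8 → A#2 (MIDI 46); G2 at fret 9 → E3 (MIDI 52).
46 − 52 = -6, so the two pitches are 6 semitones apart, with E3 the higher.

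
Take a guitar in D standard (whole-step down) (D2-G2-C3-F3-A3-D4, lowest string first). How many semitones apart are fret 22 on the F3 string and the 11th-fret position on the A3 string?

7 semitones

F3 at fret 22 → D♯5 (MIDI 75); A3 at fret 11 → G♯4 (MIDI 68).
75 − 68 = 7, so the two pitches are 7 semitones apart, with D♯5 the higher.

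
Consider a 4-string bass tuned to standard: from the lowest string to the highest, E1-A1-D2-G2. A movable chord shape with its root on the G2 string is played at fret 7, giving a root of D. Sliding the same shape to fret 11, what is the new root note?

F#

Moving from fret 7 to fret 11 shifts the root by 4 semitones.
D up 4 semitones is F#.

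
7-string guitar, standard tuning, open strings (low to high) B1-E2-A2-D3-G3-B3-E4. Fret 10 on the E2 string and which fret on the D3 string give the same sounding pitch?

Fret 10 on E2 is MIDI 40 + 10 = 50 (D3). On the D3 string (open MIDI 50), that pitch is 50 − 50 = fret 0.

0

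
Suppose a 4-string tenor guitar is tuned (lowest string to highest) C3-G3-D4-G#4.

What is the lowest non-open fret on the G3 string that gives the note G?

12

From G3, count semitones up the chromatic scale until reaching G: G–G#–A–A#–…–F–F#–G — 12 steps.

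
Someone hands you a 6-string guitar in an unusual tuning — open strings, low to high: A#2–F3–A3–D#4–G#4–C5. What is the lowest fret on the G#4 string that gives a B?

3

From G#4, count semitones up the chromatic scale until reaching B: G#–A–A#–B — 3 steps.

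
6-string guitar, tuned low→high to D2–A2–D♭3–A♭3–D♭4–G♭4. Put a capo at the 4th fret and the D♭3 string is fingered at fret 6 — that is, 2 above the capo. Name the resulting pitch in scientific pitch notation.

The capo raises the open D♭3 by 4 semitones to F3; fretting 2 more gives D♭3 + 4 + 2 = D♭3 + 6 semitones = G3.

G3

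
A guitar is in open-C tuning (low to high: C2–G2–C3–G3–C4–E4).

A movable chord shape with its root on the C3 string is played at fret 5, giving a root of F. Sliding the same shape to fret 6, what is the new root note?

Moving from fret 5 to fret 6 shifts the root by 1 semitone.
F up 1 semitone is F#.

F#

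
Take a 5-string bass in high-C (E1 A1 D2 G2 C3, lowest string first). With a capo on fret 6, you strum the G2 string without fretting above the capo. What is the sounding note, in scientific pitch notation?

The capo raises the open G2 by 6 semitones to C#3; fretting 0 more gives G2 + 6 + 0 = G2 + 6 semitones = C#3.

C#3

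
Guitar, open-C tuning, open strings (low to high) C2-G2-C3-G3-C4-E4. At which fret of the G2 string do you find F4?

F4 is 22 semitones above the open G2 (G–G#–A–A#–…–D#–E–F), so it sits at fret 22.

22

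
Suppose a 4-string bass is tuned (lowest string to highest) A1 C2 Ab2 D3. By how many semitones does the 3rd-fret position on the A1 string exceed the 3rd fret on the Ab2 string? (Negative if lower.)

A1 at fret 3 → C2 (MIDI 36); Ab2 at fret 3 → B2 (MIDI 47).
36 − 47 = -11, so the two pitches are 11 semitones apart.

-11 semitones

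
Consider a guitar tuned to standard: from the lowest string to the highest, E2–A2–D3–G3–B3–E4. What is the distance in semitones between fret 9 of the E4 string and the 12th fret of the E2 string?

E4 at fret 9 → C♯5 (MIDI 73); E2 at fret 12 → E3 (MIDI 52).
73 − 52 = 21, so the two pitches are 21 semitones apart, with C♯5 the higher.

21 semitones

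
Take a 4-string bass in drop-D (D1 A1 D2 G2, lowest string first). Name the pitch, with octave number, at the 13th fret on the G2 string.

The open G2 string plus 13 semitones: G–G#–A–A#–…–F#–G–G#.
The walk passes from B into C once, so the octave number goes from 2 to 3.

G#3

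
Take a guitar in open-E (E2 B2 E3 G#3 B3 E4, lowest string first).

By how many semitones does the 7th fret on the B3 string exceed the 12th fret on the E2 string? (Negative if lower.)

14 semitones

B3 at fret 7 → F#4 (MIDI 66); E2 at fret 12 → E3 (MIDI 52).
66 − 52 = 14, so the two pitches are 14 semitones apart.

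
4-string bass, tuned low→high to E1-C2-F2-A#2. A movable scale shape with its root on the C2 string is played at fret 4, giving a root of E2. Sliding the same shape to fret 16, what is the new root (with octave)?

Moving from fret 4 to fret 16 shifts the root by 12 semitones.
E2 up 12 semitones is E3.

E3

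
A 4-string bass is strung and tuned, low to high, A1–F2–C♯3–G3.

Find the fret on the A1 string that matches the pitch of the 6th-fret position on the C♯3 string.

Fret 6 on C♯3 is MIDI 49 + 6 = 55 (G3). On the A1 string (open MIDI 33), that pitch is 55 − 33 = fret 22.

22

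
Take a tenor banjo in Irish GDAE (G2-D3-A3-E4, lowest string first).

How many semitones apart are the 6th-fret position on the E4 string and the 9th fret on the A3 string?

E4 at fret 6 → A♯4 (MIDI 70); A3 at fret 9 → F♯4 (MIDI 66).
70 − 66 = 4, so the two pitches are 4 semitones apart, with A♯4 the higher.

4 semitones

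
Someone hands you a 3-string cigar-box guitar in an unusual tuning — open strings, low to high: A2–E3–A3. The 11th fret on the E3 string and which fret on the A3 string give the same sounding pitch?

E3 at fret 11 is E3 + 11 semitones = Eb4.
The open A3 string is 5 semitones above the open E3, so the same pitch on the A3 string lies at fret 11 − 5 = 6.

6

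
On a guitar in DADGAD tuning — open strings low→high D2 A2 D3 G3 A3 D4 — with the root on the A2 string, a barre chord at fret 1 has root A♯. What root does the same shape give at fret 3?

C

Moving from fret 1 to fret 3 shifts the root by 2 semitones.
A♯ up 2 semitones is C.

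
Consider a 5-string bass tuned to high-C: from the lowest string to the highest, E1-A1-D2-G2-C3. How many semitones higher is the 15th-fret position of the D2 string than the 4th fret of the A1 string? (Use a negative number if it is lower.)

D2 at fret 15 → F3 (MIDI 53); A1 at fret 4 → C♯2 (MIDI 37).
53 − 37 = 16, so the two pitches are 16 semitones apart.

16 semitones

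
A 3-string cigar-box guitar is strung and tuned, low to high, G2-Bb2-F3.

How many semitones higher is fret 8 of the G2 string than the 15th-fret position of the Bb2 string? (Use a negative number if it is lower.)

G2 at fret 8 → Eb3 (MIDI 51); Bb2 at fret 15 → Db4 (MIDI 61).
51 − 61 = -10, so the two pitches are 10 semitones apart.

-10 semitones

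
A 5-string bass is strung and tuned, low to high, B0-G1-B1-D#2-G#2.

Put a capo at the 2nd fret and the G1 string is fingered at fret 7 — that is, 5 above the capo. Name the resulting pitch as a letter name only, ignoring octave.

The capo raises the open G1 by 2 semitones to A1; fretting 5 more gives G1 + 2 + 5 = G1 + 7 semitones, landing on D.

D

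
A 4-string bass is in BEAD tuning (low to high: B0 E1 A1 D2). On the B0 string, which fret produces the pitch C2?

C2 is 13 semitones above the open B0 (B–C–C#–D–…–A#–B–C), so it sits at fret 13.

13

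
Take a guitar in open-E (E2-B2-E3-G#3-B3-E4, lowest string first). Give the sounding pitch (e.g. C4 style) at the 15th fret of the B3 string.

D5

Each fret is one semitone, so B3 + 15 = D5.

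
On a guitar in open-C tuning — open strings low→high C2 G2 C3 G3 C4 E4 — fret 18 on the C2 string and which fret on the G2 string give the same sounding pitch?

11

C2 at fret 18 is C2 + 18 semitones = F#3.
The open G2 string is 7 semitones above the open C2, so the same pitch on the G2 string lies at fret 18 − 7 = 11.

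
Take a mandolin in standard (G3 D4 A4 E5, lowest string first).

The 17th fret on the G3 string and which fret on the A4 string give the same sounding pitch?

Fret 17 on G3 is MIDI 55 + 17 = 72 (C5). On the A4 string (open MIDI 69), that pitch is 72 − 69 = fret 3.

3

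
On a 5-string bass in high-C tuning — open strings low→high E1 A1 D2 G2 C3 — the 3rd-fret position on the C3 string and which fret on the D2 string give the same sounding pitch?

Fret 3 on C3 is MIDI 48 + 3 = 51 (D#3). On the D2 string (open MIDI 38), that pitch is 51 − 38 = fret 13.

13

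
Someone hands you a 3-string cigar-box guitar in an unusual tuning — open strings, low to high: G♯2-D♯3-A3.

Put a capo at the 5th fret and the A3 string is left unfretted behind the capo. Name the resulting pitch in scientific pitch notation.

The capo raises the open A3 by 5 semitones to D4; fretting 0 more gives A3 + 5 + 0 = A3 + 5 semitones = D4.

D4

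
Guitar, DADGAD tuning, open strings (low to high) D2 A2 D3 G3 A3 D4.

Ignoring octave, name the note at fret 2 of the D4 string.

The open D4 string plus 2 semitones: D–D#–E.

E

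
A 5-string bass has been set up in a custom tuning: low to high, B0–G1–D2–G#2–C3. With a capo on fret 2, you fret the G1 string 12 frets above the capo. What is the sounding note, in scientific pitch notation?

The capo raises the open G1 by 2 semitones to A1; fretting 12 more gives G1 + 2 + 12 = G1 + 14 semitones = A2.

A2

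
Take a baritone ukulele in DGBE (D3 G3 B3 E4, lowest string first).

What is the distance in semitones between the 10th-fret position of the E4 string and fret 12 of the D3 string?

12 semitones

E4 at fret 10 → D5 (MIDI 74); D3 at fret 12 → D4 (MIDI 62).
74 − 62 = 12, so the two pitches are 12 semitones apart, with D5 the higher.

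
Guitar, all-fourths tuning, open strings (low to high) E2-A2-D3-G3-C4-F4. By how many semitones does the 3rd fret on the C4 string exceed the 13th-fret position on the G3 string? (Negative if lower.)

C4 at fret 3 → D♯4 (MIDI 63); G3 at fret 13 → G♯4 (MIDI 68).
63 − 68 = -5, so the two pitches are 5 semitones apart.

-5 semitones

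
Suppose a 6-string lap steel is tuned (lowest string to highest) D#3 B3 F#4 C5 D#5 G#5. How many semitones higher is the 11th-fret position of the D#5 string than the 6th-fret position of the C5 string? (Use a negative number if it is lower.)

D#5 at fret 11 → D6 (MIDI 86); C5 at fret 6 → F#5 (MIDI 78).
86 − 78 = 8, so the two pitches are 8 semitones apart.

8 semitones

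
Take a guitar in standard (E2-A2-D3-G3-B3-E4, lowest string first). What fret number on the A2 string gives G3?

10

G3 is 10 semitones above the open A2 (A–A#–B–C–…–F–F#–G), so it sits at fret 10.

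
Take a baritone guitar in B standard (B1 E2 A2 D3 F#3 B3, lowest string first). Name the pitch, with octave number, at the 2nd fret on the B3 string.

The open B3 string plus 2 semitones: B–C–C#.
The walk passes from B into C once, so the octave number goes from 3 to 4.
(Equivalently spelled Db4.)

C#4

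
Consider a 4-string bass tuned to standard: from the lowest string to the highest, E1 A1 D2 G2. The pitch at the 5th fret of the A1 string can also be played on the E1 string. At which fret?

10

A1 at fret 5 is A1 + 5 semitones = D2.
The open E1 string is 5 semitones below the open A1, so the same pitch on the E1 string lies at fret 5 + 5 = 10.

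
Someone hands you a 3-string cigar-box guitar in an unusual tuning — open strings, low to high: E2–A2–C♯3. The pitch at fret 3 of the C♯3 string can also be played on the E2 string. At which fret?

12

Fret 3 on C♯3 is MIDI 49 + 3 = 52 (E3). On the E2 string (open MIDI 40), that pitch is 52 − 40 = fret 12.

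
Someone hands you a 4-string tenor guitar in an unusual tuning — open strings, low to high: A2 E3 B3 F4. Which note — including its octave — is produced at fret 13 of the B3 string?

C5

B3 is MIDI 59. Adding 13 gives 72, which is C5.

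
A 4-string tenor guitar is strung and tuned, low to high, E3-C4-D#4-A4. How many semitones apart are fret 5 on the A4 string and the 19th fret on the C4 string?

5 semitones

A4 at fret 5 → D5 (MIDI 74); C4 at fret 19 → G5 (MIDI 79).
74 − 79 = -5, so the two pitches are 5 semitones apart, with G5 the higher.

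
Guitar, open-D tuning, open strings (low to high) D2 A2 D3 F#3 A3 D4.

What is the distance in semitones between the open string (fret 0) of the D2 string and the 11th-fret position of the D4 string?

D2 at fret 0 → D2 (MIDI 38); D4 at fret 11 → C#5 (MIDI 73).
38 − 73 = -35, so the two pitches are 35 semitones apart, with C#5 the higher.

35 semitones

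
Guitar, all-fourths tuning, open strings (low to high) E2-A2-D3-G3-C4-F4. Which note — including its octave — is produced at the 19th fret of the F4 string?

C6

Each fret is one semitone, so F4 + 19 = C6.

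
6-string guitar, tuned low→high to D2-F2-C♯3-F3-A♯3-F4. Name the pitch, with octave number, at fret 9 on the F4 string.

D5

The open F4 string plus 9 semitones: F–F#–G–G#–A–A#–B–C–C#–D.
The walk passes from B into C once, so the octave number goes from 4 to 5.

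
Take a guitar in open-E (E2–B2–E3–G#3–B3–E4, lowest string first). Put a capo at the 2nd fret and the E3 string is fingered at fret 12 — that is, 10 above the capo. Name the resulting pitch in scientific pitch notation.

The capo raises the open E3 by 2 semitones to F#3; fretting 10 more gives E3 + 2 + 10 = E3 + 12 semitones = E4.

E4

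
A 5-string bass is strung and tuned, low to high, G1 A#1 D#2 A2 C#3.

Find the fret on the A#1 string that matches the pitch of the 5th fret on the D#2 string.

10

Fret 5 on D#2 is MIDI 39 + 5 = 44 (G#2). On the A#1 string (open MIDI 34), that pitch is 44 − 34 = fret 10.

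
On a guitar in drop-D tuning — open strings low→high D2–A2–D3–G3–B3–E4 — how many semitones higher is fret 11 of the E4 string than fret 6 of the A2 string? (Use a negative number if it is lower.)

24 semitones

E4 at fret 11 → D♯5 (MIDI 75); A2 at fret 6 → D♯3 (MIDI 51).
75 − 51 = 24, so the two pitches are 24 semitones apart.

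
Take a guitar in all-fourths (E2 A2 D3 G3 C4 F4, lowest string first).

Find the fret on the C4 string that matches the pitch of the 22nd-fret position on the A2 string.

7

Fret 22 on A2 is MIDI 45 + 22 = 67 (G4). On the C4 string (open MIDI 60), that pitch is 67 − 60 = fret 7.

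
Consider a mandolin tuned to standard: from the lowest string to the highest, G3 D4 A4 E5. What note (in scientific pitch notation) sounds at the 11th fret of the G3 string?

F♯4

G3 is MIDI 55. Adding 11 gives 66, which is F♯4.
(Equivalently spelled G♭4.)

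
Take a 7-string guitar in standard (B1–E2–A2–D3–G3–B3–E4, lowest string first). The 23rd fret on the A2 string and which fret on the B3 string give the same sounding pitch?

A2 at fret 23 is A2 + 23 semitones = G#4.
The open B3 string is 14 semitones above the open A2, so the same pitch on the B3 string lies at fret 23 − 14 = 9.

9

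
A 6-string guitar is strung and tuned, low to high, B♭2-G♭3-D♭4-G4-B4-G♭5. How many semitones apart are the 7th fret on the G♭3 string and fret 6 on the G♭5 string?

23 semitones

G♭3 at fret 7 → D♭4 (MIDI 61); G♭5 at fret 6 → C6 (MIDI 84).
61 − 84 = -23, so the two pitches are 23 semitones apart, with C6 the higher.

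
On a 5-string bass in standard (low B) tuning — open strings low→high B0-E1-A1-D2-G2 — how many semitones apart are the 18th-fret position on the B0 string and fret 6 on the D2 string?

B0 at fret 18 → F2 (MIDI 41); D2 at fret 6 → G♯2 (MIDI 44).
41 − 44 = -3, so the two pitches are 3 semitones apart, with G♯2 the higher.

3 semitones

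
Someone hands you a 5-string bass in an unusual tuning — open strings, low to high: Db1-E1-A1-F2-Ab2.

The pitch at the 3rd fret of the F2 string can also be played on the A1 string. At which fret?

F2 at fret 3 is F2 + 3 semitones = Ab2.
The open A1 string is 8 semitones below the open F2, so the same pitch on the A1 string lies at fret 3 + 8 = 11.

11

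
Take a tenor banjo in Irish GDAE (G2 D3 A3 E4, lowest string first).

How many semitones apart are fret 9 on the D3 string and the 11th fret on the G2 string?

D3 at fret 9 → B3 (MIDI 59); G2 at fret 11 → F♯3 (MIDI 54).
59 − 54 = 5, so the two pitches are 5 semitones apart, with B3 the higher.

5 semitones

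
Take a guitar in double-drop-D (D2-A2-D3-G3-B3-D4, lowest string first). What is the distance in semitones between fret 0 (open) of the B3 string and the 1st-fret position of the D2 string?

B3 at fret 0 → B3 (MIDI 59); D2 at fret 1 → D#2 (MIDI 39).
59 − 39 = 20, so the two pitches are 20 semitones apart, with B3 the higher.

20 semitones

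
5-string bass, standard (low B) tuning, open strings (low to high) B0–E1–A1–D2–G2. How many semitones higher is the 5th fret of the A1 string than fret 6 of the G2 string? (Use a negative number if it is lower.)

-11 semitones

A1 at fret 5 → D2 (MIDI 38); G2 at fret 6 → C#3 (MIDI 49).
38 − 49 = -11, so the two pitches are 11 semitones apart.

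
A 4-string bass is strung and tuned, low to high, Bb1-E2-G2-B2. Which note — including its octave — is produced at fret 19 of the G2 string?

G2 is MIDI 43. Adding 19 gives 62, which is D4.

D4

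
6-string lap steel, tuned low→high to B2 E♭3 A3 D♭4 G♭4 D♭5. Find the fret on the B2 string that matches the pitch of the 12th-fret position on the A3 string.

A3 at fret 12 is A3 + 12 semitones = A4.
The open B2 string is 10 semitones below the open A3, so the same pitch on the B2 string lies at fret 12 + 10 = 22.

22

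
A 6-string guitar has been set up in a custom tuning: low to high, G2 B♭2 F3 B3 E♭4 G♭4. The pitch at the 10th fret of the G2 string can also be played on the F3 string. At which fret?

Fret 10 on G2 is MIDI 43 + 10 = 53 (F3). On the F3 string (open MIDI 53), that pitch is 53 − 53 = fret 0.

0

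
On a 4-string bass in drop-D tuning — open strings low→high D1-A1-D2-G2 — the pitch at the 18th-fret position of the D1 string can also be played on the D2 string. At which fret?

D1 at fret 18 is D1 + 18 semitones = G#2.
The open D2 string is 12 semitones above the open D1, so the same pitch on the D2 string lies at fret 18 − 12 = 6.

6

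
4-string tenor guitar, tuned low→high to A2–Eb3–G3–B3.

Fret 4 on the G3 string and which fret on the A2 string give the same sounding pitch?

14

Fret 4 on G3 is MIDI 55 + 4 = 59 (B3). On the A2 string (open MIDI 45), that pitch is 59 − 45 = fret 14.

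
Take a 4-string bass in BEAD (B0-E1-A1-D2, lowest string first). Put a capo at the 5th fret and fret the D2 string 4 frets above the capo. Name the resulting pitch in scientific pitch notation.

The capo raises the open D2 by 5 semitones to G2; fretting 4 more gives D2 + 5 + 4 = D2 + 9 semitones = B2.

B2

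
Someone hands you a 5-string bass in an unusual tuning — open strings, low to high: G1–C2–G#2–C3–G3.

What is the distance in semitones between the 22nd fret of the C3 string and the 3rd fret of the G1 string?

36 semitones

C3 at fret 22 → A#4 (MIDI 70); G1 at fret 3 → A#1 (MIDI 34).
70 − 34 = 36, so the two pitches are 36 semitones apart, with A#4 the higher.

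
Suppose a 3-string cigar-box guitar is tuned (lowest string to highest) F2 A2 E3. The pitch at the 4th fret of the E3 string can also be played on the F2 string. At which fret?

Fret 4 on E3 is MIDI 52 + 4 = 56 (G#3). On the F2 string (open MIDI 41), that pitch is 56 − 41 = fret 15.

15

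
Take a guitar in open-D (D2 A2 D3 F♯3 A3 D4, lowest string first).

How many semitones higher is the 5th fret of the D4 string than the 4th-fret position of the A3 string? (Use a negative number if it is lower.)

D4 at fret 5 → G4 (MIDI 67); A3 at fret 4 → C♯4 (MIDI 61).
67 − 61 = 6, so the two pitches are 6 semitones apart.

6 semitones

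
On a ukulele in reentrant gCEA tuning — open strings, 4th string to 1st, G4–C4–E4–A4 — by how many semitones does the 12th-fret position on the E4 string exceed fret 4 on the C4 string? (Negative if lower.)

E4 at fret 12 → E5 (MIDI 76); C4 at fret 4 → E4 (MIDI 64).
76 − 64 = 12, so the two pitches are 12 semitones apart.

12 semitones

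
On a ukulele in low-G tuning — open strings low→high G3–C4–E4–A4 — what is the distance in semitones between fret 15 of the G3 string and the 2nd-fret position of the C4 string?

G3 at fret 15 → A#4 (MIDI 70); C4 at fret 2 → D4 (MIDI 62).
70 − 62 = 8, so the two pitches are 8 semitones apart, with A#4 the higher.

8 semitones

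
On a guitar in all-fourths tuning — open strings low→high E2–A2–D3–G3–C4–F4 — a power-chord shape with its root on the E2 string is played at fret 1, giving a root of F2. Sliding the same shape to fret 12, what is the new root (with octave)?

E3

Moving from fret 1 to fret 12 shifts the root by 11 semitones.
F2 up 11 semitones is E3.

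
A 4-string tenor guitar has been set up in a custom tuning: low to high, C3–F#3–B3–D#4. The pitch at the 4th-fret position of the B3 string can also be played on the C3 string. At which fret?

15

B3 at fret 4 is B3 + 4 semitones = D#4.
The open C3 string is 11 semitones below the open B3, so the same pitch on the C3 string lies at fret 4 + 11 = 15.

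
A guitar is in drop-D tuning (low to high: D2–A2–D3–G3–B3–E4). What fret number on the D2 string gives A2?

A2 is 7 semitones above the open D2 (D–D#–E–F–F#–G–G#–A), so it sits at fret 7.

7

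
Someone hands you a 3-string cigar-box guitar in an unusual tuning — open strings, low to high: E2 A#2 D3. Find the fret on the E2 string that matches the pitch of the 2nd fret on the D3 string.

12

D3 at fret 2 is D3 + 2 semitones = E3.
The open E2 string is 10 semitones below the open D3, so the same pitch on the E2 string lies at fret 2 + 10 = 12.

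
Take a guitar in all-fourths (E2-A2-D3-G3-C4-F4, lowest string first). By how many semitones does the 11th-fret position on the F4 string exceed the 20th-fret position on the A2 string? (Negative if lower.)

F4 at fret 11 → E5 (MIDI 76); A2 at fret 20 → F4 (MIDI 65).
76 − 65 = 11, so the two pitches are 11 semitones apart.

11 semitones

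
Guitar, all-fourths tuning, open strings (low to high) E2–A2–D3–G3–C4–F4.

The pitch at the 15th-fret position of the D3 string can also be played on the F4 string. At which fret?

D3 at fret 15 is D3 + 15 semitones = F4.
The open F4 string is 15 semitones above the open D3, so the same pitch on the F4 string lies at fret 15 − 15 = 0.

0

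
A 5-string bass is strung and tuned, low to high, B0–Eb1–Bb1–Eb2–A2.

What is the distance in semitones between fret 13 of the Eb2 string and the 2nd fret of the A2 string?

Eb2 at fret 13 → E3 (MIDI 52); A2 at fret 2 → B2 (MIDI 47).
52 − 47 = 5, so the two pitches are 5 semitones apart, with E3 the higher.

5 semitones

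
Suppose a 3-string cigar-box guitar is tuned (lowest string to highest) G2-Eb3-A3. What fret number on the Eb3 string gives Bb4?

19

Bb4 is 19 semitones above the open Eb3 (Eb–E–F–Gb–…–Ab–A–Bb), so it sits at fret 19.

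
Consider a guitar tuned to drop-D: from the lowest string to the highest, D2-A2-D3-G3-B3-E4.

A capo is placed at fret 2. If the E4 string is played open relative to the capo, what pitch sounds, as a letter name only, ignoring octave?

F#

The capo raises the open E4 by 2 semitones to F#4; fretting 0 more gives E4 + 2 + 0 = E4 + 2 semitones, landing on F#.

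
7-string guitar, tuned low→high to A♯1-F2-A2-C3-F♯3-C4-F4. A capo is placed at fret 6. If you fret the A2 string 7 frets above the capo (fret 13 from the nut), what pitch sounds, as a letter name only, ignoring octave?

The capo raises the open A2 by 6 semitones to D♯3; fretting 7 more gives A2 + 6 + 7 = A2 + 13 semitones, landing on A♯.
(Also written B♭.)

A♯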